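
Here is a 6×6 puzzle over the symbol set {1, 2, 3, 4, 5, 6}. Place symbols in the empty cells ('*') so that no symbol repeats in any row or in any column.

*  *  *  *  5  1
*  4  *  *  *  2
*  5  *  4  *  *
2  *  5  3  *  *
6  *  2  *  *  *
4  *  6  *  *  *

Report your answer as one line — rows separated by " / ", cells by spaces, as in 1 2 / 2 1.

(r1,c1): row 1 has {1,5}; column 1 has {2,4,6}, so it must be 3.
(r1,c3): row 1 has {1,3,5}; column 3 has {2,5,6}, so it must be 4.
(r3,c1): row 3 has {4,5}; column 1 has {2,3,4,6}, so it must be 1.
(r3,c3): row 3 has {1,4,5}; column 3 has {2,4,5,6}, so it must be 3.
(r3,c6): row 3 has {1,3,4,5}; column 6 has {1,2}, so it must be 6.
(r4,c6): row 4 has {2,3,5}; column 6 has {1,2,6}, so it must be 4.
(r2,c1): row 2 has {2,4}; column 1 has {1,2,3,4,6}, so it must be 5.
(r2,c3): row 2 has {2,4,5}; column 3 has {2,3,4,5,6}, so it must be 1.
(r2,c4): row 2 has {1,2,4,5}; column 4 has {3,4}, so it must be 6.
(r2,c5): row 2 has {1,2,4,5,6}; column 5 has {5}, so it must be 3.
(r3,c5): row 3 has {1,3,4,5,6}; column 5 has {3,5}, so it must be 2.
(r6,c5): row 6 has {4,6}; column 5 has {2,3,5}, so it must be 1.
(r1,c4): row 1 has {1,3,4,5}; column 4 has {3,4,6}, so it must be 2.
(r4,c5): row 4 has {2,3,4,5}; column 5 has {1,2,3,5}, so it must be 6.
(r5,c5): row 5 has {2,6}; column 5 has {1,2,3,5,6}, so it must be 4.
(r6,c4): row 6 has {1,4,6}; column 4 has {2,3,4,6}, so it must be 5.
(r6,c6): row 6 has {1,4,5,6}; column 6 has {1,2,4,6}, so it must be 3.
(r1,c2): row 1 has {1,2,3,4,5}; column 2 has {4,5}, so it must be 6.
(r4,c2): row 4 has {2,3,4,5,6}; column 2 has {4,5,6}, so it must be 1.
(r5,c2): row 5 has {2,4,6}; column 2 has {1,4,5,6}, so it must be 3.
(r5,c4): row 5 has {2,3,4,6}; column 4 has {2,3,4,5,6}, so it must be 1.
(r5,c6): row 5 has {1,2,3,4,6}; column 6 has {1,2,3,4,6}, so it must be 5.
(r6,c2): row 6 has {1,3,4,5,6}; column 2 has {1,3,4,5,6}, so it must be 2.

3 6 4 2 5 1 / 5 4 1 6 3 2 / 1 5 3 4 2 6 / 2 1 5 3 6 4 / 6 3 2 1 4 5 / 4 2 6 5 1 3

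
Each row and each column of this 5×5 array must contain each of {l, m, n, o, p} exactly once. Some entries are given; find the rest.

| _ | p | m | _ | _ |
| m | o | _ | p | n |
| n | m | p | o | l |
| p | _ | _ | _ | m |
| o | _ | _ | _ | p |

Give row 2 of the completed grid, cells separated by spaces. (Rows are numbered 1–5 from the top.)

Cell (r1,c1): row 1 has {m,p}; column 1 has {m,n,o,p} → l.
Cell (r1,c4): row 1 has {l,m,p}; column 4 has {o,p} → n.
Cell (r1,c5): row 1 has {l,m,n,p}; column 5 has {l,m,n,p} → o.
Cell (r2,c3): row 2 has {m,n,o,p}; column 3 has {m,p} → l.

m o l p n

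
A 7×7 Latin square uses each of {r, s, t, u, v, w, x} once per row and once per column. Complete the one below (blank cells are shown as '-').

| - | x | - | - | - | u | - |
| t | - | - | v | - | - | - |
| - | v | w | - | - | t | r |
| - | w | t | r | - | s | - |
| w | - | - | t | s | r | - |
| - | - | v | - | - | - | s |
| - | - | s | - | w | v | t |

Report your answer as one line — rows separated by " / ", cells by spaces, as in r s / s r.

v x r s t u w / t s u v r w x / s v w u x t r / x w t r v s u / w u x t s r v / r t v w u x s / u r s x w v t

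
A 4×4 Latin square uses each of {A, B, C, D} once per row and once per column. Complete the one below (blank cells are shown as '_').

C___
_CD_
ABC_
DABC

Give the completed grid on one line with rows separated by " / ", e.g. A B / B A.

C D A B / B C D A / A B C D / D A B C

(r1,c2) = D
(r1,c3) = A
(r1,c4) = B
(r2,c1) = B
(r2,c4) = A
(r3,c4) = D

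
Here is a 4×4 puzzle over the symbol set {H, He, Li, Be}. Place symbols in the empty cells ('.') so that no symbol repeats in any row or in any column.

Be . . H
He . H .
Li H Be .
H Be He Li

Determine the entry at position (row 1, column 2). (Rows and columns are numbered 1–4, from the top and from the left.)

He

row 1 has {H,Be}; column 3 has {H,He,Be} — only Li is left for (r1,c3).
row 2 has {H,He}; column 2 has {H,Be} — only Li is left for (r2,c2).
row 2 has {H,He,Li}; column 4 has {H,Li} — only Be is left for (r2,c4).
row 3 has {H,Li,Be}; column 4 has {H,Li,Be} — only He is left for (r3,c4).
row 1 has {H,Li,Be}; column 2 has {H,Li,Be} — only He is left for (r1,c2).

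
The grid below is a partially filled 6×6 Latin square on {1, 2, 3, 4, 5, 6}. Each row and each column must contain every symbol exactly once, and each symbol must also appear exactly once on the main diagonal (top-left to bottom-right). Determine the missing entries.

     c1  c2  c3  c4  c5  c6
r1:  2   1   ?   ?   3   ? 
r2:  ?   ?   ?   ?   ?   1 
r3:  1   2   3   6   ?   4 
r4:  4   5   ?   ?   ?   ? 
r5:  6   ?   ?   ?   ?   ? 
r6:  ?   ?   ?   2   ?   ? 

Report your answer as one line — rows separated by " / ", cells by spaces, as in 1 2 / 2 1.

row 3 has {1,2,3,4,6}; column 5 has {3} — only 5 is left for (r3,c5).
row 4 has {4,5}; column 4 has {2,6}; the diagonal has {2,3} — only 1 is left for (r4,c4).
row 5 has {6}; column 5 has {3,5}; the diagonal has {1,2,3} — only 4 is left for (r5,c5).
row 2 has {1}; column 2 has {1,2,5}; the diagonal has {1,2,3,4} — only 6 is left for (r2,c2).
row 2 has {1,6}; column 5 has {3,4,5} — only 2 is left for (r2,c5).
row 4 has {1,4,5}; column 5 has {2,3,4,5} — only 6 is left for (r4,c5).
row 5 has {4,6}; column 2 has {1,2,5,6} — only 3 is left for (r5,c2).
row 5 has {3,4,6}; column 4 has {1,2,6} — only 5 is left for (r5,c4).
row 5 has {3,4,5,6}; column 6 has {1,4} — only 2 is left for (r5,c6).
row 6 has {2}; column 2 has {1,2,3,5,6} — only 4 is left for (r6,c2).
row 6 has {2,4}; column 5 has {2,3,4,5,6} — only 1 is left for (r6,c5).
row 6 has {1,2,4}; column 6 has {1,2,4}; the diagonal has {1,2,3,4,6} — only 5 is left for (r6,c6).
row 1 has {1,2,3}; column 4 has {1,2,5,6} — only 4 is left for (r1,c4).
row 1 has {1,2,3,4}; column 6 has {1,2,4,5} — only 6 is left for (r1,c6).
row 2 has {1,2,6}; column 4 has {1,2,4,5,6} — only 3 is left for (r2,c4).
row 4 has {1,4,5,6}; column 3 has {3} — only 2 is left for (r4,c3).
row 4 has {1,2,4,5,6}; column 6 has {1,2,4,5,6} — only 3 is left for (r4,c6).
row 5 has {2,3,4,5,6}; column 3 has {2,3} — only 1 is left for (r5,c3).
row 6 has {1,2,4,5}; column 1 has {1,2,4,6} — only 3 is left for (r6,c1).
row 6 has {1,2,3,4,5}; column 3 has {1,2,3} — only 6 is left for (r6,c3).
row 1 has {1,2,3,4,6}; column 3 has {1,2,3,6} — only 5 is left for (r1,c3).
row 2 has {1,2,3,6}; column 1 has {1,2,3,4,6} — only 5 is left for (r2,c1).
row 2 has {1,2,3,5,6}; column 3 has {1,2,3,5,6} — only 4 is left for (r2,c3).

2 1 5 4 3 6 / 5 6 4 3 2 1 / 1 2 3 6 5 4 / 4 5 2 1 6 3 / 6 3 1 5 4 2 / 3 4 6 2 1 5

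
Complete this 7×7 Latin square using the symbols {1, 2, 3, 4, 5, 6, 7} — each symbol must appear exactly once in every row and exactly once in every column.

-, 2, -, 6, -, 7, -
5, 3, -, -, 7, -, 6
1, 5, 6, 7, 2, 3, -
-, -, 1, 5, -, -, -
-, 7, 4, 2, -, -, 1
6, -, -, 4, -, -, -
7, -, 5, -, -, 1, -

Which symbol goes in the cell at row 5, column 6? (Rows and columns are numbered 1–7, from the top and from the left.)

(r1,c3) = 3
(r2,c3) = 2
(r2,c4) = 1
(r2,c6) = 4
(r3,c7) = 4
(r5,c1) = 3
(r6,c2) = 1
(r6,c3) = 7
(r7,c4) = 3
(r7,c7) = 2
(r1,c1) = 4
(r1,c7) = 5
(r4,c1) = 2
(r4,c6) = 6
(r5,c6) = 5

5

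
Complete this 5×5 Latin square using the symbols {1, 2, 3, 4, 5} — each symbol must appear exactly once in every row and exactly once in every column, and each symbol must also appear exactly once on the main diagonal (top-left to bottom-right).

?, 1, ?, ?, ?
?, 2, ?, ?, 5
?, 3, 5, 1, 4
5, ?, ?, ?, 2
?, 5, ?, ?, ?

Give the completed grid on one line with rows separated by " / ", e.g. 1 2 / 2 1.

4 1 2 5 3 / 1 2 3 4 5 / 2 3 5 1 4 / 5 4 1 3 2 / 3 5 4 2 1

(r1,c5) = 3
(r3,c1) = 2
(r4,c2) = 4
(r4,c4) = 3
(r5,c5) = 1
(r1,c1) = 4
(r1,c3) = 2
(r1,c4) = 5
(r2,c4) = 4
(r4,c3) = 1
(r5,c1) = 3
(r5,c3) = 4
(r5,c4) = 2
(r2,c1) = 1
(r2,c3) = 3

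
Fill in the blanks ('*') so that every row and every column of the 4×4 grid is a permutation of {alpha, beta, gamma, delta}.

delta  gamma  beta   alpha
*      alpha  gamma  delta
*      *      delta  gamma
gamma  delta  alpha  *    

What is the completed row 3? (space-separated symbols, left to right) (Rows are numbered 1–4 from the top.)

At row 2, column 1: row 2 has {alpha,gamma,delta}; column 1 has {gamma,delta}; that leaves beta.
At row 3, column 1: row 3 has {gamma,delta}; column 1 has {beta,gamma,delta}; that leaves alpha.
At row 3, column 2: row 3 has {alpha,gamma,delta}; column 2 has {alpha,gamma,delta}; that leaves beta.

alpha beta delta gamma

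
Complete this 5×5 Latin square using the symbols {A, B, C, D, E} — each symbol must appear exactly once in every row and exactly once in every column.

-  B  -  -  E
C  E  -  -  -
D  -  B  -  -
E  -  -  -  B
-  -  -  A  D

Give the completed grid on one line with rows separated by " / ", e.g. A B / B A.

A B C D E / C E D B A / D A B E C / E D A C B / B C E A D

(r1,c1): row 1 has {B,E}; column 1 has {C,D,E}, so it must be A.
(r2,c5): row 2 has {C,E}; column 5 has {B,D,E}, so it must be A.
(r3,c5): row 3 has {B,D}; column 5 has {A,B,D,E}, so it must be C.
(r5,c1): row 5 has {A,D}; column 1 has {A,C,D,E}, so it must be B.
(r5,c2): row 5 has {A,B,D}; column 2 has {B,E}, so it must be C.
(r5,c3): row 5 has {A,B,C,D}; column 3 has {B}, so it must be E.
(r2,c3): row 2 has {A,C,E}; column 3 has {B,E}, so it must be D.
(r2,c4): row 2 has {A,C,D,E}; column 4 has {A}, so it must be B.
(r3,c2): row 3 has {B,C,D}; column 2 has {B,C,E}, so it must be A.
(r3,c4): row 3 has {A,B,C,D}; column 4 has {A,B}, so it must be E.
(r4,c2): row 4 has {B,E}; column 2 has {A,B,C,E}, so it must be D.
(r4,c4): row 4 has {B,D,E}; column 4 has {A,B,E}, so it must be C.
(r1,c3): row 1 has {A,B,E}; column 3 has {B,D,E}, so it must be C.
(r1,c4): row 1 has {A,B,C,E}; column 4 has {A,B,C,E}, so it must be D.
(r4,c3): row 4 has {B,C,D,E}; column 3 has {B,C,D,E}, so it must be A.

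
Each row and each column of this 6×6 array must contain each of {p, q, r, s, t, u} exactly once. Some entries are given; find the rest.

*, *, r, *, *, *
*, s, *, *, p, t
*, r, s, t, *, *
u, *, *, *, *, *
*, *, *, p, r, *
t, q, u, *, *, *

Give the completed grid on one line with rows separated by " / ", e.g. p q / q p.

(r2,c3): row 2 has {p,s,t}; column 3 has {r,s,u}, so it must be q.
(r5,c3): row 5 has {p,r}; column 3 has {q,r,s,u}, so it must be t.
(r6,c5): row 6 has {q,t,u}; column 5 has {p,r}, so it must be s.
(r2,c1): row 2 has {p,q,s,t}; column 1 has {t,u}, so it must be r.
(r2,c4): row 2 has {p,q,r,s,t}; column 4 has {p,t}, so it must be u.
(r4,c3): row 4 has {u}; column 3 has {q,r,s,t,u}, so it must be p.
(r5,c2): row 5 has {p,r,t}; column 2 has {q,r,s}, so it must be u.
(r6,c4): row 6 has {q,s,t,u}; column 4 has {p,t,u}, so it must be r.
(r6,c6): row 6 has {q,r,s,t,u}; column 6 has {t}, so it must be p.
(r4,c2): row 4 has {p,u}; column 2 has {q,r,s,u}, so it must be t.
(r4,c5): row 4 has {p,t,u}; column 5 has {p,r,s}, so it must be q.
(r1,c2): row 1 has {r}; column 2 has {q,r,s,t,u}, so it must be p.
(r3,c5): row 3 has {r,s,t}; column 5 has {p,q,r,s}, so it must be u.
(r3,c6): row 3 has {r,s,t,u}; column 6 has {p,t}, so it must be q.
(r4,c4): row 4 has {p,q,t,u}; column 4 has {p,r,t,u}, so it must be s.
(r4,c6): row 4 has {p,q,s,t,u}; column 6 has {p,q,t}, so it must be r.
(r5,c6): row 5 has {p,r,t,u}; column 6 has {p,q,r,t}, so it must be s.
(r1,c4): row 1 has {p,r}; column 4 has {p,r,s,t,u}, so it must be q.
(r1,c5): row 1 has {p,q,r}; column 5 has {p,q,r,s,u}, so it must be t.
(r1,c6): row 1 has {p,q,r,t}; column 6 has {p,q,r,s,t}, so it must be u.
(r3,c1): row 3 has {q,r,s,t,u}; column 1 has {r,t,u}, so it must be p.
(r5,c1): row 5 has {p,r,s,t,u}; column 1 has {p,r,t,u}, so it must be q.
(r1,c1): row 1 has {p,q,r,t,u}; column 1 has {p,q,r,t,u}, so it must be s.

s p r q t u / r s q u p t / p r s t u q / u t p s q r / q u t p r s / t q u r s p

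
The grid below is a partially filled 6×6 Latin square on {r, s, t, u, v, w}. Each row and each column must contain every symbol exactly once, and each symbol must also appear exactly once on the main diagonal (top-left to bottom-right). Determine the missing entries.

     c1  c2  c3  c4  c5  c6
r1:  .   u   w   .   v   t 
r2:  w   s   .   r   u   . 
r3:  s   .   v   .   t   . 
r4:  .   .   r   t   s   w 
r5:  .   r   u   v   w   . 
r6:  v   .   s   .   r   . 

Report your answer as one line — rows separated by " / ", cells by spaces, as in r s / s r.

(r1,c1) = r
(r1,c4) = s
(r2,c3) = t
(r2,c6) = v
(r3,c2) = w
(r3,c4) = u
(r3,c6) = r
(r4,c1) = u
(r4,c2) = v
(r5,c1) = t
(r5,c6) = s
(r6,c2) = t
(r6,c4) = w
(r6,c6) = u

r u w s v t / w s t r u v / s w v u t r / u v r t s w / t r u v w s / v t s w r u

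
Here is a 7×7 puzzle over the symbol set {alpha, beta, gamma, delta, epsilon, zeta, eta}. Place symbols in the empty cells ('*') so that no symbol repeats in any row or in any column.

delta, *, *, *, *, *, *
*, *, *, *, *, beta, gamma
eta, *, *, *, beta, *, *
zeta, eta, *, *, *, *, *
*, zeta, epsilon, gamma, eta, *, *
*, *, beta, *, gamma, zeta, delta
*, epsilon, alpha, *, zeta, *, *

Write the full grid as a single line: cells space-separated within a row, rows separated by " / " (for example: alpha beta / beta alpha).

delta beta zeta epsilon alpha gamma eta / alpha delta eta zeta epsilon beta gamma / eta gamma delta alpha beta epsilon zeta / zeta eta gamma beta delta alpha epsilon / beta zeta epsilon gamma eta delta alpha / epsilon alpha beta eta gamma zeta delta / gamma epsilon alpha delta zeta eta beta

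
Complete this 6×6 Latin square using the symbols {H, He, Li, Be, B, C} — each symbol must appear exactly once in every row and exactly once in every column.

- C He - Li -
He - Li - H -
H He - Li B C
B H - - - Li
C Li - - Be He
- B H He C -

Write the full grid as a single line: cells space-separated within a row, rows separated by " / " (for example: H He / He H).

Be C He B Li H / He Be Li C H B / H He Be Li B C / B H C Be He Li / C Li B H Be He / Li B H He C Be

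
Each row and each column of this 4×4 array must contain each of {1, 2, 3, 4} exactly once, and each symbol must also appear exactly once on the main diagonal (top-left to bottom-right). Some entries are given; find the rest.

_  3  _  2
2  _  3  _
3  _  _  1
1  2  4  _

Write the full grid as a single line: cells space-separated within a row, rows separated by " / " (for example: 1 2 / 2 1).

4 3 1 2 / 2 1 3 4 / 3 4 2 1 / 1 2 4 3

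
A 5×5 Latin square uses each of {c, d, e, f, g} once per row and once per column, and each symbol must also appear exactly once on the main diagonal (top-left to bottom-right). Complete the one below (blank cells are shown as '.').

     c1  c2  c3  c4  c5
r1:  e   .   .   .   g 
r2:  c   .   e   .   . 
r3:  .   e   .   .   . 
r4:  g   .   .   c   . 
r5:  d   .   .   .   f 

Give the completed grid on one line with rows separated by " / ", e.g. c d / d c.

At row 2, column 5: row 2 has {c,e}; column 5 has {f,g}; that leaves d.
At row 3, column 1: row 3 has {e}; column 1 has {c,d,e,g}; that leaves f.
At row 3, column 5: row 3 has {e,f}; column 5 has {d,f,g}; that leaves c.
At row 4, column 5: row 4 has {c,g}; column 5 has {c,d,f,g}; that leaves e.
At row 2, column 2: row 2 has {c,d,e}; column 2 has {e}; the diagonal has {c,e,f}; that leaves g.
At row 2, column 4: row 2 has {c,d,e,g}; column 4 has {c}; that leaves f.
At row 3, column 3: row 3 has {c,e,f}; column 3 has {e}; the diagonal has {c,e,f,g}; that leaves d.
At row 3, column 4: row 3 has {c,d,e,f}; column 4 has {c,f}; that leaves g.
At row 4, column 3: row 4 has {c,e,g}; column 3 has {d,e}; that leaves f.
At row 5, column 2: row 5 has {d,f}; column 2 has {e,g}; that leaves c.
At row 5, column 3: row 5 has {c,d,f}; column 3 has {d,e,f}; that leaves g.
At row 5, column 4: row 5 has {c,d,f,g}; column 4 has {c,f,g}; that leaves e.
At row 1, column 3: row 1 has {e,g}; column 3 has {d,e,f,g}; that leaves c.
At row 1, column 4: row 1 has {c,e,g}; column 4 has {c,e,f,g}; that leaves d.
At row 4, column 2: row 4 has {c,e,f,g}; column 2 has {c,e,g}; that leaves d.
At row 1, column 2: row 1 has {c,d,e,g}; column 2 has {c,d,e,g}; that leaves f.

e f c d g / c g e f d / f e d g c / g d f c e / d c g e f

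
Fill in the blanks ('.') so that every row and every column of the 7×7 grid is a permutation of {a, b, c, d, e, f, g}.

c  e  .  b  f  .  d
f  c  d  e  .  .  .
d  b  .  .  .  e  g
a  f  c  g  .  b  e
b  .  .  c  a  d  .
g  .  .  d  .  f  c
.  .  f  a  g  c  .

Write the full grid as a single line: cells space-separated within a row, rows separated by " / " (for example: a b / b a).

c e g b f a d / f c d e b g a / d b a f c e g / a f c g d b e / b g e c a d f / g a b d e f c / e d f a g c b

Cell (r2,c5): row 2 has {c,d,e,f}; column 5 has {a,f,g} → b.
Cell (r2,c7): row 2 has {b,c,d,e,f}; column 7 has {c,d,e,g} → a.
Cell (r3,c3): row 3 has {b,d,e,g}; column 3 has {c,d,f} → a.
Cell (r3,c4): row 3 has {a,b,d,e,g}; column 4 has {a,b,c,d,e,g} → f.
Cell (r3,c5): row 3 has {a,b,d,e,f,g}; column 5 has {a,b,f,g} → c.
Cell (r4,c5): row 4 has {a,b,c,e,f,g}; column 5 has {a,b,c,f,g} → d.
Cell (r5,c2): row 5 has {a,b,c,d}; column 2 has {b,c,e,f} → g.
Cell (r5,c3): row 5 has {a,b,c,d,g}; column 3 has {a,c,d,f} → e.
Cell (r5,c7): row 5 has {a,b,c,d,e,g}; column 7 has {a,c,d,e,g} → f.
Cell (r6,c2): row 6 has {c,d,f,g}; column 2 has {b,c,e,f,g} → a.
Cell (r6,c3): row 6 has {a,c,d,f,g}; column 3 has {a,c,d,e,f} → b.
Cell (r6,c5): row 6 has {a,b,c,d,f,g}; column 5 has {a,b,c,d,f,g} → e.
Cell (r7,c1): row 7 has {a,c,f,g}; column 1 has {a,b,c,d,f,g} → e.
Cell (r7,c2): row 7 has {a,c,e,f,g}; column 2 has {a,b,c,e,f,g} → d.
Cell (r7,c7): row 7 has {a,c,d,e,f,g}; column 7 has {a,c,d,e,f,g} → b.
Cell (r1,c3): row 1 has {b,c,d,e,f}; column 3 has {a,b,c,d,e,f} → g.
Cell (r1,c6): row 1 has {b,c,d,e,f,g}; column 6 has {b,c,d,e,f} → a.
Cell (r2,c6): row 2 has {a,b,c,d,e,f}; column 6 has {a,b,c,d,e,f} → g.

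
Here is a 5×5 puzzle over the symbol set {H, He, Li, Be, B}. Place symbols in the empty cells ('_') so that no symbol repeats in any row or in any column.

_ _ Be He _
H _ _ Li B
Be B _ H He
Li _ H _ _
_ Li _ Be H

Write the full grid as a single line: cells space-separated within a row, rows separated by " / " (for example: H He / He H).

B H Be He Li / H Be He Li B / Be B Li H He / Li He H B Be / He Li B Be H

Cell (r1,c1): row 1 has {He,Be}; column 1 has {H,Li,Be} → B.
Cell (r1,c2): row 1 has {He,Be,B}; column 2 has {Li,B} → H.
Cell (r1,c5): row 1 has {H,He,Be,B}; column 5 has {H,He,B} → Li.
Cell (r2,c3): row 2 has {H,Li,B}; column 3 has {H,Be} → He.
Cell (r3,c3): row 3 has {H,He,Be,B}; column 3 has {H,He,Be} → Li.
Cell (r4,c4): row 4 has {H,Li}; column 4 has {H,He,Li,Be} → B.
Cell (r4,c5): row 4 has {H,Li,B}; column 5 has {H,He,Li,B} → Be.
Cell (r5,c1): row 5 has {H,Li,Be}; column 1 has {H,Li,Be,B} → He.
Cell (r5,c3): row 5 has {H,He,Li,Be}; column 3 has {H,He,Li,Be} → B.
Cell (r2,c2): row 2 has {H,He,Li,B}; column 2 has {H,Li,B} → Be.
Cell (r4,c2): row 4 has {H,Li,Be,B}; column 2 has {H,Li,Be,B} → He.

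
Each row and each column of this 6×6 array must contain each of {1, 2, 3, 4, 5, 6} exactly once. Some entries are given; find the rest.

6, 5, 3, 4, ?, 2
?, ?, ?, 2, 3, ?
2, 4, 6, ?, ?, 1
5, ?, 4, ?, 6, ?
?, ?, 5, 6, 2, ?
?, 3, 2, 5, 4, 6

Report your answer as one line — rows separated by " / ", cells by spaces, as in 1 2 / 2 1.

row 1 has {2,3,4,5,6}; column 5 has {2,3,4,6} — only 1 is left for (r1,c5).
row 2 has {2,3}; column 3 has {2,3,4,5,6} — only 1 is left for (r2,c3).
row 3 has {1,2,4,6}; column 4 has {2,4,5,6} — only 3 is left for (r3,c4).
row 3 has {1,2,3,4,6}; column 5 has {1,2,3,4,6} — only 5 is left for (r3,c5).
row 4 has {4,5,6}; column 4 has {2,3,4,5,6} — only 1 is left for (r4,c4).
row 4 has {1,4,5,6}; column 6 has {1,2,6} — only 3 is left for (r4,c6).
row 5 has {2,5,6}; column 2 has {3,4,5} — only 1 is left for (r5,c2).
row 5 has {1,2,5,6}; column 6 has {1,2,3,6} — only 4 is left for (r5,c6).
row 6 has {2,3,4,5,6}; column 1 has {2,5,6} — only 1 is left for (r6,c1).
row 2 has {1,2,3}; column 1 has {1,2,5,6} — only 4 is left for (r2,c1).
row 2 has {1,2,3,4}; column 2 has {1,3,4,5} — only 6 is left for (r2,c2).
row 2 has {1,2,3,4,6}; column 6 has {1,2,3,4,6} — only 5 is left for (r2,c6).
row 4 has {1,3,4,5,6}; column 2 has {1,3,4,5,6} — only 2 is left for (r4,c2).
row 5 has {1,2,4,5,6}; column 1 has {1,2,4,5,6} — only 3 is left for (r5,c1).

6 5 3 4 1 2 / 4 6 1 2 3 5 / 2 4 6 3 5 1 / 5 2 4 1 6 3 / 3 1 5 6 2 4 / 1 3 2 5 4 6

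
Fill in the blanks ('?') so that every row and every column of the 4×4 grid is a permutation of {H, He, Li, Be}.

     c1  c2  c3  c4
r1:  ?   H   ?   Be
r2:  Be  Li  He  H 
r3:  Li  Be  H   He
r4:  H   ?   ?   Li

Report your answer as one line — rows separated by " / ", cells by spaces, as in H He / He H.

He H Li Be / Be Li He H / Li Be H He / H He Be Li

Cell (r1,c1): row 1 has {H,Be}; column 1 has {H,Li,Be} → He.
Cell (r1,c3): row 1 has {H,He,Be}; column 3 has {H,He} → Li.
Cell (r4,c2): row 4 has {H,Li}; column 2 has {H,Li,Be} → He.
Cell (r4,c3): row 4 has {H,He,Li}; column 3 has {H,He,Li} → Be.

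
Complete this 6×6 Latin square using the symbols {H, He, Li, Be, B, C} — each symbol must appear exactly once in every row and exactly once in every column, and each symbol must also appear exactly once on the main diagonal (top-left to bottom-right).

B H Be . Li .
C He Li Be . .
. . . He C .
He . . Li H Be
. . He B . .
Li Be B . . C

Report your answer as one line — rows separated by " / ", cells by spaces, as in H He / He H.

At row 1, column 4: row 1 has {H,Li,Be,B}; column 4 has {He,Li,Be,B}; that leaves C.
At row 1, column 6: row 1 has {H,Li,Be,B,C}; column 6 has {Be,C}; that leaves He.
At row 2, column 5: row 2 has {He,Li,Be,C}; column 5 has {H,Li,C}; that leaves B.
At row 2, column 6: row 2 has {He,Li,Be,B,C}; column 6 has {He,Be,C}; that leaves H.
At row 3, column 3: row 3 has {He,C}; column 3 has {He,Li,Be,B}; the diagonal has {He,Li,B,C}; that leaves H.
At row 4, column 3: row 4 has {H,He,Li,Be}; column 3 has {H,He,Li,Be,B}; that leaves C.
At row 5, column 5: row 5 has {He,B}; column 5 has {H,Li,B,C}; the diagonal has {H,He,Li,B,C}; that leaves Be.
At row 5, column 6: row 5 has {He,Be,B}; column 6 has {H,He,Be,C}; that leaves Li.
At row 6, column 4: row 6 has {Li,Be,B,C}; column 4 has {He,Li,Be,B,C}; that leaves H.
At row 6, column 5: row 6 has {H,Li,Be,B,C}; column 5 has {H,Li,Be,B,C}; that leaves He.
At row 3, column 1: row 3 has {H,He,C}; column 1 has {He,Li,B,C}; that leaves Be.
At row 3, column 6: row 3 has {H,He,Be,C}; column 6 has {H,He,Li,Be,C}; that leaves B.
At row 4, column 2: row 4 has {H,He,Li,Be,C}; column 2 has {H,He,Be}; that leaves B.
At row 5, column 1: row 5 has {He,Li,Be,B}; column 1 has {He,Li,Be,B,C}; that leaves H.
At row 5, column 2: row 5 has {H,He,Li,Be,B}; column 2 has {H,He,Be,B}; that leaves C.
At row 3, column 2: row 3 has {H,He,Be,B,C}; column 2 has {H,He,Be,B,C}; that leaves Li.

B H Be C Li He / C He Li Be B H / Be Li H He C B / He B C Li H Be / H C He B Be Li / Li Be B H He C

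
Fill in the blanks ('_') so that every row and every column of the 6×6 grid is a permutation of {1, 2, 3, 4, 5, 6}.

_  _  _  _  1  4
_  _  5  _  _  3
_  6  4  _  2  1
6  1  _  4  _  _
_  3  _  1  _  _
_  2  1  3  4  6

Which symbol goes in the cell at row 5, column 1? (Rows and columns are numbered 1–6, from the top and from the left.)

row 1 has {1,4}; column 2 has {1,2,3,6} — only 5 is left for (r1,c2).
row 2 has {3,5}; column 2 has {1,2,3,5,6} — only 4 is left for (r2,c2).
row 2 has {3,4,5}; column 5 has {1,2,4} — only 6 is left for (r2,c5).
row 3 has {1,2,4,6}; column 4 has {1,3,4} — only 5 is left for (r3,c4).
row 5 has {1,3}; column 5 has {1,2,4,6} — only 5 is left for (r5,c5).
row 5 has {1,3,5}; column 6 has {1,3,4,6} — only 2 is left for (r5,c6).
row 6 has {1,2,3,4,6}; column 1 has {6} — only 5 is left for (r6,c1).
row 2 has {3,4,5,6}; column 4 has {1,3,4,5} — only 2 is left for (r2,c4).
row 3 has {1,2,4,5,6}; column 1 has {5,6} — only 3 is left for (r3,c1).
row 4 has {1,4,6}; column 5 has {1,2,4,5,6} — only 3 is left for (r4,c5).
row 4 has {1,3,4,6}; column 6 has {1,2,3,4,6} — only 5 is left for (r4,c6).
row 5 has {1,2,3,5}; column 1 has {3,5,6} — only 4 is left for (r5,c1).

4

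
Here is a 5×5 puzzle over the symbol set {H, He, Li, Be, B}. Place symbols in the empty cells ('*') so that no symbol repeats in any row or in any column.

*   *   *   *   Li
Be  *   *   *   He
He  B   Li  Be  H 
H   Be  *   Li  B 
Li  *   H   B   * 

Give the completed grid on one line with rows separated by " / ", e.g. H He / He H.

B H Be He Li / Be Li B H He / He B Li Be H / H Be He Li B / Li He H B Be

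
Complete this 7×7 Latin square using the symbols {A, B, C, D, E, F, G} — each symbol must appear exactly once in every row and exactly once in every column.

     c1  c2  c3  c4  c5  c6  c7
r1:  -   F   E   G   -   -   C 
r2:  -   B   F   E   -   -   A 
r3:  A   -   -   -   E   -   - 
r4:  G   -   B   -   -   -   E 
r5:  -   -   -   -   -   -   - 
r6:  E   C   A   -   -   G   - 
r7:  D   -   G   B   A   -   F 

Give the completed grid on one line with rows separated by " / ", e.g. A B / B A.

B F E G D A C / C B F E G D A / A G C F E B D / G D B A C F E / F A D C B E G / E C A D F G B / D E G B A C F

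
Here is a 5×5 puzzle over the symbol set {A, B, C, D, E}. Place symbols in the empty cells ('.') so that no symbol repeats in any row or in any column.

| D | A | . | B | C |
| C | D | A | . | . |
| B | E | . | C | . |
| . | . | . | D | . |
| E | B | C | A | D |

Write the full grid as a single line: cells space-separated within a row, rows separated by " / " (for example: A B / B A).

At row 1, column 3: row 1 has {A,B,C,D}; column 3 has {A,C}; that leaves E.
At row 2, column 4: row 2 has {A,C,D}; column 4 has {A,B,C,D}; that leaves E.
At row 2, column 5: row 2 has {A,C,D,E}; column 5 has {C,D}; that leaves B.
At row 3, column 3: row 3 has {B,C,E}; column 3 has {A,C,E}; that leaves D.
At row 3, column 5: row 3 has {B,C,D,E}; column 5 has {B,C,D}; that leaves A.
At row 4, column 1: row 4 has {D}; column 1 has {B,C,D,E}; that leaves A.
At row 4, column 2: row 4 has {A,D}; column 2 has {A,B,D,E}; that leaves C.
At row 4, column 3: row 4 has {A,C,D}; column 3 has {A,C,D,E}; that leaves B.
At row 4, column 5: row 4 has {A,B,C,D}; column 5 has {A,B,C,D}; that leaves E.

D A E B C / C D A E B / B E D C A / A C B D E / E B C A D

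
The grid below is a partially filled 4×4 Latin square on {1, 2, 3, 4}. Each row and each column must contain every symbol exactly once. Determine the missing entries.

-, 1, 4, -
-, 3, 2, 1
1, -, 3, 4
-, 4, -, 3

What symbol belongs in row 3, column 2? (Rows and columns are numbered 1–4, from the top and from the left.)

2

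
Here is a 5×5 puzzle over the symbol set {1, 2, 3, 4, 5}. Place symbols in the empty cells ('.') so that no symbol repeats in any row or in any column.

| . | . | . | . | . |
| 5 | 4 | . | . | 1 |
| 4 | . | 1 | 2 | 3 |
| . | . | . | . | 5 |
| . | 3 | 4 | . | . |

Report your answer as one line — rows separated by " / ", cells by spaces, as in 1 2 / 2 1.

row 2 has {1,4,5}; column 4 has {2} — only 3 is left for (r2,c4).
row 3 has {1,2,3,4}; column 2 has {3,4} — only 5 is left for (r3,c2).
row 5 has {3,4}; column 5 has {1,3,5} — only 2 is left for (r5,c5).
row 1 is empty so far; column 5 has {1,2,3,5} — only 4 is left for (r1,c5).
row 2 has {1,3,4,5}; column 3 has {1,4} — only 2 is left for (r2,c3).
row 4 has {5}; column 3 has {1,2,4} — only 3 is left for (r4,c3).
row 5 has {2,3,4}; column 1 has {4,5} — only 1 is left for (r5,c1).
row 5 has {1,2,3,4}; column 4 has {2,3} — only 5 is left for (r5,c4).
row 1 has {4}; column 3 has {1,2,3,4} — only 5 is left for (r1,c3).
row 1 has {4,5}; column 4 has {2,3,5} — only 1 is left for (r1,c4).
row 4 has {3,5}; column 1 has {1,4,5} — only 2 is left for (r4,c1).
row 4 has {2,3,5}; column 2 has {3,4,5} — only 1 is left for (r4,c2).
row 4 has {1,2,3,5}; column 4 has {1,2,3,5} — only 4 is left for (r4,c4).
row 1 has {1,4,5}; column 1 has {1,2,4,5} — only 3 is left for (r1,c1).
row 1 has {1,3,4,5}; column 2 has {1,3,4,5} — only 2 is left for (r1,c2).

3 2 5 1 4 / 5 4 2 3 1 / 4 5 1 2 3 / 2 1 3 4 5 / 1 3 4 5 2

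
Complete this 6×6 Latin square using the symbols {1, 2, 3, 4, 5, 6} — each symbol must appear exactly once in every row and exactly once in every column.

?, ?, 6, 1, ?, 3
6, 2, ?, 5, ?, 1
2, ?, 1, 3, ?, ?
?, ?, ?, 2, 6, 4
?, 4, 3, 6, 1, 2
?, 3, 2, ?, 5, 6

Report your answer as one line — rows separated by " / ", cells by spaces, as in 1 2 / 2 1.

4 5 6 1 2 3 / 6 2 4 5 3 1 / 2 6 1 3 4 5 / 3 1 5 2 6 4 / 5 4 3 6 1 2 / 1 3 2 4 5 6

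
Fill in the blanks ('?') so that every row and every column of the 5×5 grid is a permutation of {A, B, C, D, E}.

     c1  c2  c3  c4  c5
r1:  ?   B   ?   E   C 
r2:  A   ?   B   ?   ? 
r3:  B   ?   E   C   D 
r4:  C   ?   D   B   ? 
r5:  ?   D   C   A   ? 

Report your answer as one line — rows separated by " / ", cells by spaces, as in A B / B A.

D B A E C / A C B D E / B A E C D / C E D B A / E D C A B

Cell (r1,c1): row 1 has {B,C,E}; column 1 has {A,B,C} → D.
Cell (r1,c3): row 1 has {B,C,D,E}; column 3 has {B,C,D,E} → A.
Cell (r2,c4): row 2 has {A,B}; column 4 has {A,B,C,E} → D.
Cell (r2,c5): row 2 has {A,B,D}; column 5 has {C,D} → E.
Cell (r3,c2): row 3 has {B,C,D,E}; column 2 has {B,D} → A.
Cell (r4,c2): row 4 has {B,C,D}; column 2 has {A,B,D} → E.
Cell (r4,c5): row 4 has {B,C,D,E}; column 5 has {C,D,E} → A.
Cell (r5,c1): row 5 has {A,C,D}; column 1 has {A,B,C,D} → E.
Cell (r5,c5): row 5 has {A,C,D,E}; column 5 has {A,C,D,E} → B.
Cell (r2,c2): row 2 has {A,B,D,E}; column 2 has {A,B,D,E} → C.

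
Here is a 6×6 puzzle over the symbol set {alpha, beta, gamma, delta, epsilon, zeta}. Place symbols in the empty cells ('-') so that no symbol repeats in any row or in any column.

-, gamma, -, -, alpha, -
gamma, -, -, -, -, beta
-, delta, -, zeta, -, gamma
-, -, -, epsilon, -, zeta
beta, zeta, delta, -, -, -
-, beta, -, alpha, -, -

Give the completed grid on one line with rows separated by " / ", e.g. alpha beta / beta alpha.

epsilon gamma zeta beta alpha delta / gamma epsilon alpha delta zeta beta / alpha delta epsilon zeta beta gamma / delta alpha beta epsilon gamma zeta / beta zeta delta gamma epsilon alpha / zeta beta gamma alpha delta epsilon

(r2,c4) = delta
(r4,c2) = alpha
(r5,c4) = gamma
(r5,c5) = epsilon
(r5,c6) = alpha
(r1,c4) = beta
(r2,c2) = epsilon
(r2,c5) = zeta
(r3,c5) = beta
(r4,c1) = delta
(r4,c5) = gamma
(r6,c5) = delta
(r6,c6) = epsilon
(r1,c6) = delta
(r2,c3) = alpha
(r3,c3) = epsilon
(r4,c3) = beta
(r6,c1) = zeta
(r6,c3) = gamma
(r1,c1) = epsilon
(r1,c3) = zeta
(r3,c1) = alpha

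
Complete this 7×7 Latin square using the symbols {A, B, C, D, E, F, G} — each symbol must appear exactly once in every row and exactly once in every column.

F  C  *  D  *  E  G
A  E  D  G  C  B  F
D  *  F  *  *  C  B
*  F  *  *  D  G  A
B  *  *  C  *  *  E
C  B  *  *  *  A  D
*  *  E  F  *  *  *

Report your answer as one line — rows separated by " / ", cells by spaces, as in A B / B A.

F C B D A E G / A E D G C B F / D G F A E C B / E F C B D G A / B D A C G F E / C B G E F A D / G A E F B D C

(r4,c1) = E
(r4,c4) = B
(r6,c3) = G
(r6,c4) = E
(r6,c5) = F
(r7,c1) = G
(r7,c6) = D
(r7,c7) = C
(r3,c4) = A
(r4,c3) = C
(r5,c3) = A
(r5,c5) = G
(r5,c6) = F
(r7,c2) = A
(r7,c5) = B
(r1,c3) = B
(r1,c5) = A
(r3,c2) = G
(r3,c5) = E
(r5,c2) = D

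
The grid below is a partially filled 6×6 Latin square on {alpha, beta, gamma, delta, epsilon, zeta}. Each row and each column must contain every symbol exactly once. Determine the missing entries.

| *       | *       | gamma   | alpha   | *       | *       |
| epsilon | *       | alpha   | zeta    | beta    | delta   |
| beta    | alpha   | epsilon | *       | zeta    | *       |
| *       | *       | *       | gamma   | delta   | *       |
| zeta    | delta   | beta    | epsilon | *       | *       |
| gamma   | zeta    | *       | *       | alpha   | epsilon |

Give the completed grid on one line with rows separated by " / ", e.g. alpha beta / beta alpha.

delta beta gamma alpha epsilon zeta / epsilon gamma alpha zeta beta delta / beta alpha epsilon delta zeta gamma / alpha epsilon zeta gamma delta beta / zeta delta beta epsilon gamma alpha / gamma zeta delta beta alpha epsilon

(r1,c1) = delta
(r1,c5) = epsilon
(r2,c2) = gamma
(r3,c4) = delta
(r3,c6) = gamma
(r4,c1) = alpha
(r4,c3) = zeta
(r4,c6) = beta
(r5,c5) = gamma
(r5,c6) = alpha
(r6,c3) = delta
(r6,c4) = beta
(r1,c2) = beta
(r1,c6) = zeta
(r4,c2) = epsilon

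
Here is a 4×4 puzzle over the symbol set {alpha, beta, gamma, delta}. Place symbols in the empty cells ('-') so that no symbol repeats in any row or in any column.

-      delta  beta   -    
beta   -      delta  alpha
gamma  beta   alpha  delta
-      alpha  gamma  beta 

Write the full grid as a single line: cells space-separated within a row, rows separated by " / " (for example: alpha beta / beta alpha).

(r1,c1) = alpha
(r1,c4) = gamma
(r2,c2) = gamma
(r4,c1) = delta

alpha delta beta gamma / beta gamma delta alpha / gamma beta alpha delta / delta alpha gamma beta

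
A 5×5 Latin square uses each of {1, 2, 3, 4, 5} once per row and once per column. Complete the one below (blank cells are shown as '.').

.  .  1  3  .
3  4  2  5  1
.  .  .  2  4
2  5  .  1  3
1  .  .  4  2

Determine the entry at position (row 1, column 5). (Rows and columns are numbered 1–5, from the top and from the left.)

At row 1, column 2: row 1 has {1,3}; column 2 has {4,5}; that leaves 2.
At row 1, column 5: row 1 has {1,2,3}; column 5 has {1,2,3,4}; that leaves 5.

5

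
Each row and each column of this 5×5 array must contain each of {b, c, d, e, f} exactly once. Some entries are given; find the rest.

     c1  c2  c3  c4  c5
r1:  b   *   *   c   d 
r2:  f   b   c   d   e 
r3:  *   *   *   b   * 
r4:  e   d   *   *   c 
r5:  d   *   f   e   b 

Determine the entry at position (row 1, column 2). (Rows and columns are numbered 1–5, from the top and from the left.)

Cell (r1,c3): row 1 has {b,c,d}; column 3 has {c,f} → e.
Cell (r3,c1): row 3 has {b}; column 1 has {b,d,e,f} → c.
Cell (r3,c3): row 3 has {b,c}; column 3 has {c,e,f} → d.
Cell (r3,c5): row 3 has {b,c,d}; column 5 has {b,c,d,e} → f.
Cell (r4,c3): row 4 has {c,d,e}; column 3 has {c,d,e,f} → b.
Cell (r4,c4): row 4 has {b,c,d,e}; column 4 has {b,c,d,e} → f.
Cell (r5,c2): row 5 has {b,d,e,f}; column 2 has {b,d} → c.
Cell (r1,c2): row 1 has {b,c,d,e}; column 2 has {b,c,d} → f.

f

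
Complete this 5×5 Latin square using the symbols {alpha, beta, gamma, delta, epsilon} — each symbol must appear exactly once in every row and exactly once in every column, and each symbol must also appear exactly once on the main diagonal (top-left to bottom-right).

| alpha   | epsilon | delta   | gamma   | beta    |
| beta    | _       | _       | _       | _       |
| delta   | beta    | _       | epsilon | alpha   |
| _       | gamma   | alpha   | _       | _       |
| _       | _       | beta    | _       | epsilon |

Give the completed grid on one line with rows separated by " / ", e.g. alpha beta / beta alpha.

row 2 has {beta}; column 2 has {beta,gamma,epsilon}; the diagonal has {alpha,epsilon} — only delta is left for (r2,c2).
row 2 has {beta,delta}; column 4 has {gamma,epsilon} — only alpha is left for (r2,c4).
row 2 has {alpha,beta,delta}; column 5 has {alpha,beta,epsilon} — only gamma is left for (r2,c5).
row 3 has {alpha,beta,delta,epsilon}; column 3 has {alpha,beta,delta}; the diagonal has {alpha,delta,epsilon} — only gamma is left for (r3,c3).
row 4 has {alpha,gamma}; column 1 has {alpha,beta,delta} — only epsilon is left for (r4,c1).
row 4 has {alpha,gamma,epsilon}; column 4 has {alpha,gamma,epsilon}; the diagonal has {alpha,gamma,delta,epsilon} — only beta is left for (r4,c4).
row 4 has {alpha,beta,gamma,epsilon}; column 5 has {alpha,beta,gamma,epsilon} — only delta is left for (r4,c5).
row 5 has {beta,epsilon}; column 1 has {alpha,beta,delta,epsilon} — only gamma is left for (r5,c1).
row 5 has {beta,gamma,epsilon}; column 2 has {beta,gamma,delta,epsilon} — only alpha is left for (r5,c2).
row 5 has {alpha,beta,gamma,epsilon}; column 4 has {alpha,beta,gamma,epsilon} — only delta is left for (r5,c4).
row 2 has {alpha,beta,gamma,delta}; column 3 has {alpha,beta,gamma,delta} — only epsilon is left for (r2,c3).

alpha epsilon delta gamma beta / beta delta epsilon alpha gamma / delta beta gamma epsilon alpha / epsilon gamma alpha beta delta / gamma alpha beta delta epsilon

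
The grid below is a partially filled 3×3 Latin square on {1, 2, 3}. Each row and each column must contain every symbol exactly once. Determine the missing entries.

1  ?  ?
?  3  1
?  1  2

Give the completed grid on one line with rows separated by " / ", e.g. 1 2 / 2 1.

1 2 3 / 2 3 1 / 3 1 2

Cell (r1,c2): row 1 has {1}; column 2 has {1,3} → 2.
Cell (r1,c3): row 1 has {1,2}; column 3 has {1,2} → 3.
Cell (r2,c1): row 2 has {1,3}; column 1 has {1} → 2.
Cell (r3,c1): row 3 has {1,2}; column 1 has {1,2} → 3.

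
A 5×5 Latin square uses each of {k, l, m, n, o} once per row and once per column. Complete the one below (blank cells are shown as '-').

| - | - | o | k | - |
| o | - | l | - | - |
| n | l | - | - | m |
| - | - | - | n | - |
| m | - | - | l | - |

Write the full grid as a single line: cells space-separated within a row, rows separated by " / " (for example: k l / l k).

(r1,c1): row 1 has {k,o}; column 1 has {m,n,o}, so it must be l.
(r1,c5): row 1 has {k,l,o}; column 5 has {m}, so it must be n.
(r2,c4): row 2 has {l,o}; column 4 has {k,l,n}, so it must be m.
(r2,c5): row 2 has {l,m,o}; column 5 has {m,n}, so it must be k.
(r3,c3): row 3 has {l,m,n}; column 3 has {l,o}, so it must be k.
(r3,c4): row 3 has {k,l,m,n}; column 4 has {k,l,m,n}, so it must be o.
(r4,c1): row 4 has {n}; column 1 has {l,m,n,o}, so it must be k.
(r4,c3): row 4 has {k,n}; column 3 has {k,l,o}, so it must be m.
(r5,c3): row 5 has {l,m}; column 3 has {k,l,m,o}, so it must be n.
(r5,c5): row 5 has {l,m,n}; column 5 has {k,m,n}, so it must be o.
(r1,c2): row 1 has {k,l,n,o}; column 2 has {l}, so it must be m.
(r2,c2): row 2 has {k,l,m,o}; column 2 has {l,m}, so it must be n.
(r4,c2): row 4 has {k,m,n}; column 2 has {l,m,n}, so it must be o.
(r4,c5): row 4 has {k,m,n,o}; column 5 has {k,m,n,o}, so it must be l.
(r5,c2): row 5 has {l,m,n,o}; column 2 has {l,m,n,o}, so it must be k.

l m o k n / o n l m k / n l k o m / k o m n l / m k n l o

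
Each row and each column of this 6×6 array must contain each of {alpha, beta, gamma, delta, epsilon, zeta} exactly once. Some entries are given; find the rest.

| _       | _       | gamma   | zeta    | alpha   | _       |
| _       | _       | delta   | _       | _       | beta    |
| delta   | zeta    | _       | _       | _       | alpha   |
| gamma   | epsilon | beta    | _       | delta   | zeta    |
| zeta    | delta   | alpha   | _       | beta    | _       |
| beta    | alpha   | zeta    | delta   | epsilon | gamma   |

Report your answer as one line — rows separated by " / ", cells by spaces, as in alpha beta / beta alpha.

epsilon beta gamma zeta alpha delta / alpha gamma delta epsilon zeta beta / delta zeta epsilon beta gamma alpha / gamma epsilon beta alpha delta zeta / zeta delta alpha gamma beta epsilon / beta alpha zeta delta epsilon gamma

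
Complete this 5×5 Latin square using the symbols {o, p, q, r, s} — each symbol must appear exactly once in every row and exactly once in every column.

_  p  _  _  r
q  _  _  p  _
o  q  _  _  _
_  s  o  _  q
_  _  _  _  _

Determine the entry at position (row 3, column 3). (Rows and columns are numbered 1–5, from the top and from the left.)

r

(r1,c1): row 1 has {p,r}; column 1 has {o,q}, so it must be s.
(r1,c3): row 1 has {p,r,s}; column 3 has {o}, so it must be q.
(r1,c4): row 1 has {p,q,r,s}; column 4 has {p}, so it must be o.
(r4,c4): row 4 has {o,q,s}; column 4 has {o,p}, so it must be r.
(r3,c4): row 3 has {o,q}; column 4 has {o,p,r}, so it must be s.
(r3,c5): row 3 has {o,q,s}; column 5 has {q,r}, so it must be p.
(r4,c1): row 4 has {o,q,r,s}; column 1 has {o,q,s}, so it must be p.
(r5,c1): row 5 is empty so far; column 1 has {o,p,q,s}, so it must be r.
(r5,c2): row 5 has {r}; column 2 has {p,q,s}, so it must be o.
(r5,c4): row 5 has {o,r}; column 4 has {o,p,r,s}, so it must be q.
(r5,c5): row 5 has {o,q,r}; column 5 has {p,q,r}, so it must be s.
(r2,c2): row 2 has {p,q}; column 2 has {o,p,q,s}, so it must be r.
(r2,c3): row 2 has {p,q,r}; column 3 has {o,q}, so it must be s.
(r2,c5): row 2 has {p,q,r,s}; column 5 has {p,q,r,s}, so it must be o.
(r3,c3): row 3 has {o,p,q,s}; column 3 has {o,q,s}, so it must be r.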